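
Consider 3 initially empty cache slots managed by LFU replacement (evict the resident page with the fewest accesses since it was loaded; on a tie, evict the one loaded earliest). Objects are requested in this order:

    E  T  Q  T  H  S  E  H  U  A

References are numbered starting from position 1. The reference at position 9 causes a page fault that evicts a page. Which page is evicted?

pos 1: E → fault, frames (E)
pos 2: T → fault, frames (E T)
pos 3: Q → fault, frames (E T Q)
pos 4: T → hit
pos 5: H → fault, evict E, frames (T Q H)
pos 6: S → fault, evict Q, frames (T H S)
pos 7: E → fault, evict H, frames (T S E)
pos 8: H → fault, evict S, frames (T E H)
pos 9: U → fault, evict E, frames (T H U)
At position 9, page E is evicted.

E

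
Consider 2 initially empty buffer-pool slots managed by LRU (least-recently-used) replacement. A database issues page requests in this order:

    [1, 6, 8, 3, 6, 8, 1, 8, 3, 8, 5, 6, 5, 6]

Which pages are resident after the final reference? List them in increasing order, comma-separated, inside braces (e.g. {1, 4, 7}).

{5, 6}

1 -> miss, frames (1)
6 -> miss, frames (1 6)
8 -> miss, evict 1, frames (6 8)
3 -> miss, evict 6, frames (8 3)
6 -> miss, evict 8, frames (3 6)
8 -> miss, evict 3, frames (6 8)
1 -> miss, evict 6, frames (8 1)
8 -> hit
3 -> miss, evict 1, frames (8 3)
8 -> hit
5 -> miss, evict 3, frames (8 5)
6 -> miss, evict 8, frames (5 6)
5 -> hit
6 -> hit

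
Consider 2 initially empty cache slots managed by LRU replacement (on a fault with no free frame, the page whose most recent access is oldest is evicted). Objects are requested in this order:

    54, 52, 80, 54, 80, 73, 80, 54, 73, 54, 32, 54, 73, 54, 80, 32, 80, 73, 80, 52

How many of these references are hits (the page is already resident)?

7

54 -> fault, frames (54)
52 -> fault, frames (54 52)
80 -> fault, evict 54, frames (52 80)
54 -> fault, evict 52, frames (80 54)
80 -> hit
73 -> fault, evict 54, frames (80 73)
80 -> hit
54 -> fault, evict 73, frames (80 54)
73 -> fault, evict 80, frames (54 73)
54 -> hit
32 -> fault, evict 73, frames (54 32)
54 -> hit
73 -> fault, evict 32, frames (54 73)
54 -> hit
80 -> fault, evict 73, frames (54 80)
32 -> fault, evict 54, frames (80 32)
80 -> hit
73 -> fault, evict 32, frames (80 73)
80 -> hit
52 -> fault, evict 73, frames (80 52)
Hits: 7.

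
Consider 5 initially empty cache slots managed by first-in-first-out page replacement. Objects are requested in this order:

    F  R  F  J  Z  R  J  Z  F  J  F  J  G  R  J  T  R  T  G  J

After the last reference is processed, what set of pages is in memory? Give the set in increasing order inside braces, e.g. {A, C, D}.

F: miss, frames (F)
R: miss, frames (F R)
F: hit
J: miss, frames (F R J)
Z: miss, frames (F R J Z)
R: hit
J: hit
Z: hit
F: hit
J: hit
F: hit
J: hit
G: miss, frames (F R J Z G)
R: hit
J: hit
T: miss, evict F, frames (R J Z G T)
R: hit
T: hit
G: hit
J: hit

{G, J, R, T, Z}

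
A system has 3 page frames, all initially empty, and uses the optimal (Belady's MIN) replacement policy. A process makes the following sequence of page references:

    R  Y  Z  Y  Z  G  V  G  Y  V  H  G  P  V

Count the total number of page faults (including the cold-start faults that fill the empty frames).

7

R -> fault, frames [R]
Y -> fault, frames [R, Y]
Z -> fault, frames [R, Y, Z]
Y -> hit
Z -> hit
G -> fault, evict Z, frames [R, Y, G]
V -> fault, evict R, frames [Y, G, V]
G -> hit
Y -> hit
V -> hit
H -> fault, evict Y, frames [G, V, H]
G -> hit
P -> fault, evict H, frames [G, V, P]
V -> hit
Page faults: 7.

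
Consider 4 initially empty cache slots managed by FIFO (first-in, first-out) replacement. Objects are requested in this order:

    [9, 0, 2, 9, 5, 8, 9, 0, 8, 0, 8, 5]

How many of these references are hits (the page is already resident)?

5

9: miss, frames {9}
0: miss, frames {9,0}
2: miss, frames {9,0,2}
9: hit
5: miss, frames {9,0,2,5}
8: miss, evict 9, frames {0,2,5,8}
9: miss, evict 0, frames {2,5,8,9}
0: miss, evict 2, frames {5,8,9,0}
8: hit
0: hit
8: hit
5: hit
Hits: 5.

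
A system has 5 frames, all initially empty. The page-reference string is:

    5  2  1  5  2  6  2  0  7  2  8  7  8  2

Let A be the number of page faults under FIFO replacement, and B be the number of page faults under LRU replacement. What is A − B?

Under FIFO: F F F . . F . F F . F . . F → 8 faults.
Under LRU: F F F . . F . F F . F . . . → 7 faults.
A − B = 8 − 7 = 1.

1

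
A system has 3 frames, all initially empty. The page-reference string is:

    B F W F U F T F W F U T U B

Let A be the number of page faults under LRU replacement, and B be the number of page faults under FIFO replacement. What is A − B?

-1

Under LRU: F F F . F . F . F . F F . F → 9 faults.
Under FIFO: F F F . F . F F F . F F . F → 10 faults.
A − B = 9 − 10 = -1.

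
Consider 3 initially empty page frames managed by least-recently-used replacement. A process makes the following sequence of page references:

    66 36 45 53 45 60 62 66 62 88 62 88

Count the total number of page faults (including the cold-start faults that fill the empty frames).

66 → miss, frames [66]
36 → miss, frames [66, 36]
45 → miss, frames [66, 36, 45]
53 → miss, evict 66, frames [36, 45, 53]
45 → hit
60 → miss, evict 36, frames [53, 45, 60]
62 → miss, evict 53, frames [45, 60, 62]
66 → miss, evict 45, frames [60, 62, 66]
62 → hit
88 → miss, evict 60, frames [66, 62, 88]
62 → hit
88 → hit
Page faults: 8.

8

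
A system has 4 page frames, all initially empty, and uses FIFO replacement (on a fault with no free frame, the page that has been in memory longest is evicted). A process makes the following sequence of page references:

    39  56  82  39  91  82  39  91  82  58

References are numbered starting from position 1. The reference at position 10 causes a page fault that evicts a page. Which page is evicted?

39

pos 1: 39 -> miss, frames {39}
pos 2: 56 -> miss, frames {39,56}
pos 3: 82 -> miss, frames {39,56,82}
pos 4: 39 -> hit
pos 5: 91 -> miss, frames {39,56,82,91}
pos 6: 82 -> hit
pos 7: 39 -> hit
pos 8: 91 -> hit
pos 9: 82 -> hit
pos 10: 58 -> miss, evict 39, frames {56,82,91,58}
At position 10, page 39 is evicted.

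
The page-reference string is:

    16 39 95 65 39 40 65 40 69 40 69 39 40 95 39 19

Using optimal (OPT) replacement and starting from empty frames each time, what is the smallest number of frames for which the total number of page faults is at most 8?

f=1: 16 faults
f=2: 9 faults
f=3: 8 faults
f=4: 7 faults
f=5: 7 faults
f=6: 7 faults
f=7: 7 faults
Smallest f with faults ≤ 8 is 3.

3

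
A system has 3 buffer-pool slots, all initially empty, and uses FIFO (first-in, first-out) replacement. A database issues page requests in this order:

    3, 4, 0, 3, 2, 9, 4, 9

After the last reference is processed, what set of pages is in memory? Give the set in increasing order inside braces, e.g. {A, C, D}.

{2, 4, 9}

3 -> fault, frames {3}
4 -> fault, frames {3,4}
0 -> fault, frames {3,4,0}
3 -> hit
2 -> fault, evict 3, frames {4,0,2}
9 -> fault, evict 4, frames {0,2,9}
4 -> fault, evict 0, frames {2,9,4}
9 -> hit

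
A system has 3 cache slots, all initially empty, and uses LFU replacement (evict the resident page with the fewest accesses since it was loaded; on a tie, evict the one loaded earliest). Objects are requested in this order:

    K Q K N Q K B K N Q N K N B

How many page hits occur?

K: fault, frames (K)
Q: fault, frames (K Q)
K: hit
N: fault, frames (K Q N)
Q: hit
K: hit
B: fault, evict N, frames (K Q B)
K: hit
N: fault, evict B, frames (K Q N)
Q: hit
N: hit
K: hit
N: hit
B: fault, evict Q, frames (K N B)
Hits: 8.

8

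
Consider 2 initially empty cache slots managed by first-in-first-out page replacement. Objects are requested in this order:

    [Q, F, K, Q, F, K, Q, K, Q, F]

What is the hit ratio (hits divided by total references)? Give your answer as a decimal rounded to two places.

0.20

Q -> fault, frames {Q}
F -> fault, frames {Q,F}
K -> fault, evict Q, frames {F,K}
Q -> fault, evict F, frames {K,Q}
F -> fault, evict K, frames {Q,F}
K -> fault, evict Q, frames {F,K}
Q -> fault, evict F, frames {K,Q}
K -> hit
Q -> hit
F -> fault, evict K, frames {Q,F}
Hits: 2 of 10 references → 2/10 = 0.2000.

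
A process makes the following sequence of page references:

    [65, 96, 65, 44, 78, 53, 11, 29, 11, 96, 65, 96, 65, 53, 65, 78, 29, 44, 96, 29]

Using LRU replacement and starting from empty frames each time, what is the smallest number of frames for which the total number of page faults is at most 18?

2

f=1: 20 faults
f=2: 15 faults
f=3: 14 faults
f=4: 14 faults
f=5: 13 faults
f=6: 10 faults
f=7: 7 faults
Smallest f with faults ≤ 18 is 2.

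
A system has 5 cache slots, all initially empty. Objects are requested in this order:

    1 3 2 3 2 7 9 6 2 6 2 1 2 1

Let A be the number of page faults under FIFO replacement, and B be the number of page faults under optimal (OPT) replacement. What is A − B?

1

Under FIFO: F F F . . F F F . . . F . . → 7 faults.
Under OPT: F F F . . F F F . . . . . . → 6 faults.
A − B = 7 − 6 = 1.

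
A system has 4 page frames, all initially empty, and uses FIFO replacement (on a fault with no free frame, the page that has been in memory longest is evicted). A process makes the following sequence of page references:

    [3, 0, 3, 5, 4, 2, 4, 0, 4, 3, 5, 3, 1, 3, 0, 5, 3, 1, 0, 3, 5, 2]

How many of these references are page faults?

3: fault, frames (3)
0: fault, frames (3 0)
3: hit
5: fault, frames (3 0 5)
4: fault, frames (3 0 5 4)
2: fault, evict 3, frames (0 5 4 2)
4: hit
0: hit
4: hit
3: fault, evict 0, frames (5 4 2 3)
5: hit
3: hit
1: fault, evict 5, frames (4 2 3 1)
3: hit
0: fault, evict 4, frames (2 3 1 0)
5: fault, evict 2, frames (3 1 0 5)
3: hit
1: hit
0: hit
3: hit
5: hit
2: fault, evict 3, frames (1 0 5 2)
Page faults: 10.

10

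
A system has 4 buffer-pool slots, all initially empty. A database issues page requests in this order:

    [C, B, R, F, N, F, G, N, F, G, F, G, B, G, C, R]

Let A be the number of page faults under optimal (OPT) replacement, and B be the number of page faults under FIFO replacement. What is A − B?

Under OPT: F F F F F . F . . . . . . . F F → 8 faults.
Under FIFO: F F F F F . F . . . . . F . F F → 9 faults.
A − B = 8 − 9 = -1.

-1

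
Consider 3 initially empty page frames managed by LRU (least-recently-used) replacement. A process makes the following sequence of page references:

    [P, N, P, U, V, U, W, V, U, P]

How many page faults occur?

6

P -> fault, frames (P)
N -> fault, frames (P N)
P -> hit
U -> fault, frames (N P U)
V -> fault, evict N, frames (P U V)
U -> hit
W -> fault, evict P, frames (V U W)
V -> hit
U -> hit
P -> fault, evict W, frames (V U P)
Page faults: 6.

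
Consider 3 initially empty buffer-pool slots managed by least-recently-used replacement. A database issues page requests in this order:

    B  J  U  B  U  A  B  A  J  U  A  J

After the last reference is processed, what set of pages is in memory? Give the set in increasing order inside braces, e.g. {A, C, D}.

{A, J, U}

B -> fault, frames {B}
J -> fault, frames {B,J}
U -> fault, frames {B,J,U}
B -> hit
U -> hit
A -> fault, evict J, frames {B,U,A}
B -> hit
A -> hit
J -> fault, evict U, frames {B,A,J}
U -> fault, evict B, frames {A,J,U}
A -> hit
J -> hit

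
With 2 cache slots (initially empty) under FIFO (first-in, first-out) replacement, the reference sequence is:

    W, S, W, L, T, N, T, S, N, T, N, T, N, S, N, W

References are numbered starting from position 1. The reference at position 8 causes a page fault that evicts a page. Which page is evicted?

pos 1: W → miss, frames [W]
pos 2: S → miss, frames [W, S]
pos 3: W → hit
pos 4: L → miss, evict W, frames [S, L]
pos 5: T → miss, evict S, frames [L, T]
pos 6: N → miss, evict L, frames [T, N]
pos 7: T → hit
pos 8: S → miss, evict T, frames [N, S]
At position 8, page T is evicted.

T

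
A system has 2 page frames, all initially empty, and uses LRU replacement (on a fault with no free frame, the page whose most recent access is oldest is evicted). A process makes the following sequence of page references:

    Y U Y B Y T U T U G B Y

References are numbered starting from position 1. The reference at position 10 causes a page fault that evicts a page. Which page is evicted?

T

pos 1: Y -> miss, frames {Y}
pos 2: U -> miss, frames {Y,U}
pos 3: Y -> hit
pos 4: B -> miss, evict U, frames {Y,B}
pos 5: Y -> hit
pos 6: T -> miss, evict B, frames {Y,T}
pos 7: U -> miss, evict Y, frames {T,U}
pos 8: T -> hit
pos 9: U -> hit
pos 10: G -> miss, evict T, frames {U,G}
At position 10, page T is evicted.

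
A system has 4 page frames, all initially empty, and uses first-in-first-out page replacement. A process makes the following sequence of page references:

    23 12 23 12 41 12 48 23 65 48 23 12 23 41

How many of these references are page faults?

8

23 → miss, frames (23)
12 → miss, frames (23 12)
23 → hit
12 → hit
41 → miss, frames (23 12 41)
12 → hit
48 → miss, frames (23 12 41 48)
23 → hit
65 → miss, evict 23, frames (12 41 48 65)
48 → hit
23 → miss, evict 12, frames (41 48 65 23)
12 → miss, evict 41, frames (48 65 23 12)
23 → hit
41 → miss, evict 48, frames (65 23 12 41)
Page faults: 8.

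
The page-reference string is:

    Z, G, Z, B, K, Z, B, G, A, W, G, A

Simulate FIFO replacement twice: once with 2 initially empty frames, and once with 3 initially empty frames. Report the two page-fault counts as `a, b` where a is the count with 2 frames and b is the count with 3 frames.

2 frames: F F . F F F F F F F F F → 11 faults.
3 frames: F F . F F F . F F F . . → 8 faults.
8 < 11: adding a frame reduced faults, as is typical.

11, 8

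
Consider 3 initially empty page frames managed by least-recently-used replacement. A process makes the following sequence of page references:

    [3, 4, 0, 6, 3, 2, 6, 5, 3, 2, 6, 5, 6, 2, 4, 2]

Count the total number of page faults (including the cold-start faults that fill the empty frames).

12

3: fault, frames (3)
4: fault, frames (3 4)
0: fault, frames (3 4 0)
6: fault, evict 3, frames (4 0 6)
3: fault, evict 4, frames (0 6 3)
2: fault, evict 0, frames (6 3 2)
6: hit
5: fault, evict 3, frames (2 6 5)
3: fault, evict 2, frames (6 5 3)
2: fault, evict 6, frames (5 3 2)
6: fault, evict 5, frames (3 2 6)
5: fault, evict 3, frames (2 6 5)
6: hit
2: hit
4: fault, evict 5, frames (6 2 4)
2: hit
Page faults: 12.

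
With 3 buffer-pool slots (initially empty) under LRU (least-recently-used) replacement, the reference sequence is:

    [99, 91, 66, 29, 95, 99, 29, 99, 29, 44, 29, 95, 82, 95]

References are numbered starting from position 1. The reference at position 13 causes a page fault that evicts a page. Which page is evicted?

pos 1: 99: fault, frames [99]
pos 2: 91: fault, frames [99, 91]
pos 3: 66: fault, frames [99, 91, 66]
pos 4: 29: fault, evict 99, frames [91, 66, 29]
pos 5: 95: fault, evict 91, frames [66, 29, 95]
pos 6: 99: fault, evict 66, frames [29, 95, 99]
pos 7: 29: hit
pos 8: 99: hit
pos 9: 29: hit
pos 10: 44: fault, evict 95, frames [99, 29, 44]
pos 11: 29: hit
pos 12: 95: fault, evict 99, frames [44, 29, 95]
pos 13: 82: fault, evict 44, frames [29, 95, 82]
At position 13, page 44 is evicted.

44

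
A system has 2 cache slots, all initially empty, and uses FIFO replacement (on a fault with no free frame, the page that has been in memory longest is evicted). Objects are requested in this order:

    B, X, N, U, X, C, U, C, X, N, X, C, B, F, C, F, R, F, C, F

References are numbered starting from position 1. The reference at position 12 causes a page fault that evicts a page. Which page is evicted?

pos 1: B → miss, frames (B)
pos 2: X → miss, frames (B X)
pos 3: N → miss, evict B, frames (X N)
pos 4: U → miss, evict X, frames (N U)
pos 5: X → miss, evict N, frames (U X)
pos 6: C → miss, evict U, frames (X C)
pos 7: U → miss, evict X, frames (C U)
pos 8: C → hit
pos 9: X → miss, evict C, frames (U X)
pos 10: N → miss, evict U, frames (X N)
pos 11: X → hit
pos 12: C → miss, evict X, frames (N C)
At position 12, page X is evicted.

X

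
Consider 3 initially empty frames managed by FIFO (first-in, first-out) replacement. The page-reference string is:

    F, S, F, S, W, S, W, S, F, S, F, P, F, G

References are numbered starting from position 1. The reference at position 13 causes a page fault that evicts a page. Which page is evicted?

pos 1: F → fault, frames [F]
pos 2: S → fault, frames [F, S]
pos 3: F → hit
pos 4: S → hit
pos 5: W → fault, frames [F, S, W]
pos 6: S → hit
pos 7: W → hit
pos 8: S → hit
pos 9: F → hit
pos 10: S → hit
pos 11: F → hit
pos 12: P → fault, evict F, frames [S, W, P]
pos 13: F → fault, evict S, frames [W, P, F]
At position 13, page S is evicted.

S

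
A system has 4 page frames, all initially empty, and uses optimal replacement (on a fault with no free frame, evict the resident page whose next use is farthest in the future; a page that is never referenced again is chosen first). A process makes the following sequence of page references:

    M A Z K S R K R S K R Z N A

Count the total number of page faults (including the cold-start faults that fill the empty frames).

8

M: fault, frames [M]
A: fault, frames [M, A]
Z: fault, frames [M, A, Z]
K: fault, frames [M, A, Z, K]
S: fault, evict M, frames [A, Z, K, S]
R: fault, evict A, frames [Z, K, S, R]
K: hit
R: hit
S: hit
K: hit
R: hit
Z: hit
N: fault, evict R, frames [Z, K, S, N]
A: fault, evict N, frames [Z, K, S, A]
Page faults: 8.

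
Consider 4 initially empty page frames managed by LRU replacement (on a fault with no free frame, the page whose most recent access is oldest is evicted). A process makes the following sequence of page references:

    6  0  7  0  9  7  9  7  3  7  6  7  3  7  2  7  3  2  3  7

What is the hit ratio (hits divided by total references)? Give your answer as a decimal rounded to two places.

6 → fault, frames [6]
0 → fault, frames [6, 0]
7 → fault, frames [6, 0, 7]
0 → hit
9 → fault, frames [6, 7, 0, 9]
7 → hit
9 → hit
7 → hit
3 → fault, evict 6, frames [0, 9, 7, 3]
7 → hit
6 → fault, evict 0, frames [9, 3, 7, 6]
7 → hit
3 → hit
7 → hit
2 → fault, evict 9, frames [6, 3, 7, 2]
7 → hit
3 → hit
2 → hit
3 → hit
7 → hit
Hits: 13 of 20 references → 13/20 = 0.6500.

0.65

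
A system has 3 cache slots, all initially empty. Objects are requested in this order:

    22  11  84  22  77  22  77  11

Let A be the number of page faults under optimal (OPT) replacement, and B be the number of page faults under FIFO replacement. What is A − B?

Under OPT: F F F . F . . . → 4 faults.
Under FIFO: F F F . F F . F → 6 faults.
A − B = 4 − 6 = -2.

-2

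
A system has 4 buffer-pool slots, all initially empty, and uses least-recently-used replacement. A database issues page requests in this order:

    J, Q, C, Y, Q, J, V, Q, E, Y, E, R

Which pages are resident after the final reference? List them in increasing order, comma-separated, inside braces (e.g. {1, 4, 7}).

{E, Q, R, Y}

J → miss, frames (J)
Q → miss, frames (J Q)
C → miss, frames (J Q C)
Y → miss, frames (J Q C Y)
Q → hit
J → hit
V → miss, evict C, frames (Y Q J V)
Q → hit
E → miss, evict Y, frames (J V Q E)
Y → miss, evict J, frames (V Q E Y)
E → hit
R → miss, evict V, frames (Q Y E R)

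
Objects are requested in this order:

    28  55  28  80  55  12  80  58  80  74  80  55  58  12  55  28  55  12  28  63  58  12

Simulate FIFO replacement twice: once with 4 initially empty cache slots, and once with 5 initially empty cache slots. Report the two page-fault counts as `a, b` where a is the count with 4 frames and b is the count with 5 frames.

11, 10

4 frames: F F . F . F . F . F . F . . . F . F . F F . → 11 faults.
5 frames: F F . F . F . F . F . . . . . F F . . F . F → 10 faults.
10 < 11: adding a frame reduced faults, as is typical.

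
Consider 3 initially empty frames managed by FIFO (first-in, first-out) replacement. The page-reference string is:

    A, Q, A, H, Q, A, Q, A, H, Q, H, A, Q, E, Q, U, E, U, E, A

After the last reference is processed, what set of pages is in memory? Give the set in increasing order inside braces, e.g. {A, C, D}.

A: miss, frames [A]
Q: miss, frames [A, Q]
A: hit
H: miss, frames [A, Q, H]
Q: hit
A: hit
Q: hit
A: hit
H: hit
Q: hit
H: hit
A: hit
Q: hit
E: miss, evict A, frames [Q, H, E]
Q: hit
U: miss, evict Q, frames [H, E, U]
E: hit
U: hit
E: hit
A: miss, evict H, frames [E, U, A]

{A, E, U}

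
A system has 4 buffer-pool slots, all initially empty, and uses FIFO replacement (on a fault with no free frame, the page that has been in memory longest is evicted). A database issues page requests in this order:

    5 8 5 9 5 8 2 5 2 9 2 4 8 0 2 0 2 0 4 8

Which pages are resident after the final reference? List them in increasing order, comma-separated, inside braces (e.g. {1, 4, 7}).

5 -> miss, frames {5}
8 -> miss, frames {5,8}
5 -> hit
9 -> miss, frames {5,8,9}
5 -> hit
8 -> hit
2 -> miss, frames {5,8,9,2}
5 -> hit
2 -> hit
9 -> hit
2 -> hit
4 -> miss, evict 5, frames {8,9,2,4}
8 -> hit
0 -> miss, evict 8, frames {9,2,4,0}
2 -> hit
0 -> hit
2 -> hit
0 -> hit
4 -> hit
8 -> miss, evict 9, frames {2,4,0,8}

{0, 2, 4, 8}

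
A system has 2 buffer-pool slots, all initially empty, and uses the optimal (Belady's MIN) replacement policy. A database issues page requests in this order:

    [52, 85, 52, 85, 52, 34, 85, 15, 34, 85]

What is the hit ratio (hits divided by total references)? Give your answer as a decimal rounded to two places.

0.50

52 → miss, frames (52)
85 → miss, frames (52 85)
52 → hit
85 → hit
52 → hit
34 → miss, evict 52, frames (85 34)
85 → hit
15 → miss, evict 85, frames (34 15)
34 → hit
85 → miss, evict 15, frames (34 85)
Hits: 5 of 10 references → 5/10 = 0.5000.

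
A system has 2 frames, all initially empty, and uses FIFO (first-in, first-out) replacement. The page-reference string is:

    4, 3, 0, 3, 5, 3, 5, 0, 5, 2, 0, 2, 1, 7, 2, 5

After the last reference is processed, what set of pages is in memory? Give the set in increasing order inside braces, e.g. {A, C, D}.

4: fault, frames (4)
3: fault, frames (4 3)
0: fault, evict 4, frames (3 0)
3: hit
5: fault, evict 3, frames (0 5)
3: fault, evict 0, frames (5 3)
5: hit
0: fault, evict 5, frames (3 0)
5: fault, evict 3, frames (0 5)
2: fault, evict 0, frames (5 2)
0: fault, evict 5, frames (2 0)
2: hit
1: fault, evict 2, frames (0 1)
7: fault, evict 0, frames (1 7)
2: fault, evict 1, frames (7 2)
5: fault, evict 7, frames (2 5)

{2, 5}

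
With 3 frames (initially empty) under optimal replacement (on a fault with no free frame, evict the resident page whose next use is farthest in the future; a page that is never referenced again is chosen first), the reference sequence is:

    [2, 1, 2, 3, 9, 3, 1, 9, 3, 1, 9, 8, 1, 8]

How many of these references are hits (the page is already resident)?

9

2 -> fault, frames [2]
1 -> fault, frames [2, 1]
2 -> hit
3 -> fault, frames [2, 1, 3]
9 -> fault, evict 2, frames [1, 3, 9]
3 -> hit
1 -> hit
9 -> hit
3 -> hit
1 -> hit
9 -> hit
8 -> fault, evict 9, frames [1, 3, 8]
1 -> hit
8 -> hit
Hits: 9.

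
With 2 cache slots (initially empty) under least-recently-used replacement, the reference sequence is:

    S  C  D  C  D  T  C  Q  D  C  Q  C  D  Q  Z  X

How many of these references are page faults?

13

S -> fault, frames {S}
C -> fault, frames {S,C}
D -> fault, evict S, frames {C,D}
C -> hit
D -> hit
T -> fault, evict C, frames {D,T}
C -> fault, evict D, frames {T,C}
Q -> fault, evict T, frames {C,Q}
D -> fault, evict C, frames {Q,D}
C -> fault, evict Q, frames {D,C}
Q -> fault, evict D, frames {C,Q}
C -> hit
D -> fault, evict Q, frames {C,D}
Q -> fault, evict C, frames {D,Q}
Z -> fault, evict D, frames {Q,Z}
X -> fault, evict Q, frames {Z,X}
Page faults: 13.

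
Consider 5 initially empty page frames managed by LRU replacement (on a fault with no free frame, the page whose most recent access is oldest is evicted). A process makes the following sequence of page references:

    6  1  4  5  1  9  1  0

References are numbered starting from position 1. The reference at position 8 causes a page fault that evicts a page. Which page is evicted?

pos 1: 6: fault, frames {6}
pos 2: 1: fault, frames {6,1}
pos 3: 4: fault, frames {6,1,4}
pos 4: 5: fault, frames {6,1,4,5}
pos 5: 1: hit
pos 6: 9: fault, frames {6,4,5,1,9}
pos 7: 1: hit
pos 8: 0: fault, evict 6, frames {4,5,9,1,0}
At position 8, page 6 is evicted.

6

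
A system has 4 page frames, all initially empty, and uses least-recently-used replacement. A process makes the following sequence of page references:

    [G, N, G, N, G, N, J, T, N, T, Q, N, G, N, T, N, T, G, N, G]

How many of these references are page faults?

6

G -> miss, frames [G]
N -> miss, frames [G, N]
G -> hit
N -> hit
G -> hit
N -> hit
J -> miss, frames [G, N, J]
T -> miss, frames [G, N, J, T]
N -> hit
T -> hit
Q -> miss, evict G, frames [J, N, T, Q]
N -> hit
G -> miss, evict J, frames [T, Q, N, G]
N -> hit
T -> hit
N -> hit
T -> hit
G -> hit
N -> hit
G -> hit
Page faults: 6.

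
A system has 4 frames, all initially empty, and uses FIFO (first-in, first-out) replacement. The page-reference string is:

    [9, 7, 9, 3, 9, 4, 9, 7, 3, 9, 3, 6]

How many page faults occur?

9 → fault, frames {9}
7 → fault, frames {9,7}
9 → hit
3 → fault, frames {9,7,3}
9 → hit
4 → fault, frames {9,7,3,4}
9 → hit
7 → hit
3 → hit
9 → hit
3 → hit
6 → fault, evict 9, frames {7,3,4,6}
Page faults: 5.

5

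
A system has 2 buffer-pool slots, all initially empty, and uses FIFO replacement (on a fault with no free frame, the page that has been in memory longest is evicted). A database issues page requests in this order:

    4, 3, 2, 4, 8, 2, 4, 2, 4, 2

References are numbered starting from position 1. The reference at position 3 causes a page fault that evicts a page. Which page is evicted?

4

pos 1: 4: fault, frames {4}
pos 2: 3: fault, frames {4,3}
pos 3: 2: fault, evict 4, frames {3,2}
At position 3, page 4 is evicted.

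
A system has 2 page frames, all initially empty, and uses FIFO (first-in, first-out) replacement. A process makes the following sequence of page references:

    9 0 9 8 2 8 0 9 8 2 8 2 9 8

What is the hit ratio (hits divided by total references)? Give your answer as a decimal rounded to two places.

9 → fault, frames {9}
0 → fault, frames {9,0}
9 → hit
8 → fault, evict 9, frames {0,8}
2 → fault, evict 0, frames {8,2}
8 → hit
0 → fault, evict 8, frames {2,0}
9 → fault, evict 2, frames {0,9}
8 → fault, evict 0, frames {9,8}
2 → fault, evict 9, frames {8,2}
8 → hit
2 → hit
9 → fault, evict 8, frames {2,9}
8 → fault, evict 2, frames {9,8}
Hits: 4 of 14 references → 4/14 = 0.2857.

0.29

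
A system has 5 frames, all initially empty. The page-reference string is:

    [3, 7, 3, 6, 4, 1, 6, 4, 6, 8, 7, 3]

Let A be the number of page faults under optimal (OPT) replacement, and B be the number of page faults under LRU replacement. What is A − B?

Under OPT: F F . F F F . . . F . . → 6 faults.
Under LRU: F F . F F F . . . F F F → 8 faults.
A − B = 6 − 8 = -2.

-2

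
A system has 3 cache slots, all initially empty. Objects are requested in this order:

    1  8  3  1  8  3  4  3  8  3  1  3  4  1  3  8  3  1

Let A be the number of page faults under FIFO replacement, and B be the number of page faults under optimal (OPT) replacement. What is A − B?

Under FIFO: F F F . . . F . . . F . . . . F F . → 7 faults.
Under OPT: F F F . . . F . . . F . . . . F . . → 6 faults.
A − B = 7 − 6 = 1.

1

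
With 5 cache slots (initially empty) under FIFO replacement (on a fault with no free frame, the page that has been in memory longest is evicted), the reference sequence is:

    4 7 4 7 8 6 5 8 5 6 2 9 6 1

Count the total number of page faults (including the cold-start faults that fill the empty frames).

4 -> miss, frames {4}
7 -> miss, frames {4,7}
4 -> hit
7 -> hit
8 -> miss, frames {4,7,8}
6 -> miss, frames {4,7,8,6}
5 -> miss, frames {4,7,8,6,5}
8 -> hit
5 -> hit
6 -> hit
2 -> miss, evict 4, frames {7,8,6,5,2}
9 -> miss, evict 7, frames {8,6,5,2,9}
6 -> hit
1 -> miss, evict 8, frames {6,5,2,9,1}
Page faults: 8.

8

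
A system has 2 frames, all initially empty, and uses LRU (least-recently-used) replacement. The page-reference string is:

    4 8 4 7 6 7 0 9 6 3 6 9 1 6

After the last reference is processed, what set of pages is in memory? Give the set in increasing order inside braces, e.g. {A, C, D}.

{1, 6}

4 -> miss, frames (4)
8 -> miss, frames (4 8)
4 -> hit
7 -> miss, evict 8, frames (4 7)
6 -> miss, evict 4, frames (7 6)
7 -> hit
0 -> miss, evict 6, frames (7 0)
9 -> miss, evict 7, frames (0 9)
6 -> miss, evict 0, frames (9 6)
3 -> miss, evict 9, frames (6 3)
6 -> hit
9 -> miss, evict 3, frames (6 9)
1 -> miss, evict 6, frames (9 1)
6 -> miss, evict 9, frames (1 6)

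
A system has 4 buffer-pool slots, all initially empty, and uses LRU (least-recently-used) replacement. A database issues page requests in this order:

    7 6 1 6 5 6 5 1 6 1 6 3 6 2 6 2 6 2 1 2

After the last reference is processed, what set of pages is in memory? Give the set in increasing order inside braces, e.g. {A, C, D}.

{1, 2, 3, 6}

7 → miss, frames [7]
6 → miss, frames [7, 6]
1 → miss, frames [7, 6, 1]
6 → hit
5 → miss, frames [7, 1, 6, 5]
6 → hit
5 → hit
1 → hit
6 → hit
1 → hit
6 → hit
3 → miss, evict 7, frames [5, 1, 6, 3]
6 → hit
2 → miss, evict 5, frames [1, 3, 6, 2]
6 → hit
2 → hit
6 → hit
2 → hit
1 → hit
2 → hit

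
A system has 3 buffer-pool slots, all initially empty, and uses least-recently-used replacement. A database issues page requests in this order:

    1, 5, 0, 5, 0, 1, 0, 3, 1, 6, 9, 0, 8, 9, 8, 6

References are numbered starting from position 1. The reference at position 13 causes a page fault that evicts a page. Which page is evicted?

6

pos 1: 1: miss, frames {1}
pos 2: 5: miss, frames {1,5}
pos 3: 0: miss, frames {1,5,0}
pos 4: 5: hit
pos 5: 0: hit
pos 6: 1: hit
pos 7: 0: hit
pos 8: 3: miss, evict 5, frames {1,0,3}
pos 9: 1: hit
pos 10: 6: miss, evict 0, frames {3,1,6}
pos 11: 9: miss, evict 3, frames {1,6,9}
pos 12: 0: miss, evict 1, frames {6,9,0}
pos 13: 8: miss, evict 6, frames {9,0,8}
At position 13, page 6 is evicted.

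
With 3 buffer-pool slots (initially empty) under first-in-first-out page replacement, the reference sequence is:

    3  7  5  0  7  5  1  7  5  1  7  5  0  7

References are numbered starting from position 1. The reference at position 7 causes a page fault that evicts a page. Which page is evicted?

7

pos 1: 3: fault, frames {3}
pos 2: 7: fault, frames {3,7}
pos 3: 5: fault, frames {3,7,5}
pos 4: 0: fault, evict 3, frames {7,5,0}
pos 5: 7: hit
pos 6: 5: hit
pos 7: 1: fault, evict 7, frames {5,0,1}
At position 7, page 7 is evicted.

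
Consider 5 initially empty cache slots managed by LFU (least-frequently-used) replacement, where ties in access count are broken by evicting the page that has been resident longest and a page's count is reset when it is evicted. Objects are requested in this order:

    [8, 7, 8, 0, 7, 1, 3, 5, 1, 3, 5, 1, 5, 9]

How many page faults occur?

7

8: miss, frames (8)
7: miss, frames (8 7)
8: hit
0: miss, frames (8 7 0)
7: hit
1: miss, frames (8 7 0 1)
3: miss, frames (8 7 0 1 3)
5: miss, evict 0, frames (8 7 1 3 5)
1: hit
3: hit
5: hit
1: hit
5: hit
9: miss, evict 8, frames (7 1 3 5 9)
Page faults: 7.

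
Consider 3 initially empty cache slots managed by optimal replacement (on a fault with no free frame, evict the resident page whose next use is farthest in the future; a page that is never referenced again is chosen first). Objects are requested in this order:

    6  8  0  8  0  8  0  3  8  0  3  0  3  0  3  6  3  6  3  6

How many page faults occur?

6: miss, frames {6}
8: miss, frames {6,8}
0: miss, frames {6,8,0}
8: hit
0: hit
8: hit
0: hit
3: miss, evict 6, frames {8,0,3}
8: hit
0: hit
3: hit
0: hit
3: hit
0: hit
3: hit
6: miss, evict 0, frames {8,3,6}
3: hit
6: hit
3: hit
6: hit
Page faults: 5.

5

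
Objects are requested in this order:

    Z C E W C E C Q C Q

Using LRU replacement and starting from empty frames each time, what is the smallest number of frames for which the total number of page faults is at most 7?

2

f=1: 10 faults
f=2: 7 faults
f=3: 5 faults
f=4: 5 faults
f=5: 5 faults
Smallest f with faults ≤ 7 is 2.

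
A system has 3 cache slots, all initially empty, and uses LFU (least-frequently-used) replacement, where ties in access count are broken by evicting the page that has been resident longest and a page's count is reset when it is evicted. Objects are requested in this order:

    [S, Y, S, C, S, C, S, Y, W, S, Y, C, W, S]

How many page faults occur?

S -> miss, frames {S}
Y -> miss, frames {S,Y}
S -> hit
C -> miss, frames {S,Y,C}
S -> hit
C -> hit
S -> hit
Y -> hit
W -> miss, evict Y, frames {S,C,W}
S -> hit
Y -> miss, evict W, frames {S,C,Y}
C -> hit
W -> miss, evict Y, frames {S,C,W}
S -> hit
Page faults: 6.

6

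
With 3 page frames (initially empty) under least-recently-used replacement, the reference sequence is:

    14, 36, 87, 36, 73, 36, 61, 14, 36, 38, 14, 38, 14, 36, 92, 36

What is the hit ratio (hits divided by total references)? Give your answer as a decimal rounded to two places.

14: fault, frames (14)
36: fault, frames (14 36)
87: fault, frames (14 36 87)
36: hit
73: fault, evict 14, frames (87 36 73)
36: hit
61: fault, evict 87, frames (73 36 61)
14: fault, evict 73, frames (36 61 14)
36: hit
38: fault, evict 61, frames (14 36 38)
14: hit
38: hit
14: hit
36: hit
92: fault, evict 38, frames (14 36 92)
36: hit
Hits: 8 of 16 references → 8/16 = 0.5000.

0.50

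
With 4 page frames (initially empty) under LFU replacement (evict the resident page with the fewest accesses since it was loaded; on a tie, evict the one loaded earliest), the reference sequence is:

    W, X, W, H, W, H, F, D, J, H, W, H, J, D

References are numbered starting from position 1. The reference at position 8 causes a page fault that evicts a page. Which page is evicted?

pos 1: W → fault, frames (W)
pos 2: X → fault, frames (W X)
pos 3: W → hit
pos 4: H → fault, frames (W X H)
pos 5: W → hit
pos 6: H → hit
pos 7: F → fault, frames (W X H F)
pos 8: D → fault, evict X, frames (W H F D)
At position 8, page X is evicted.

X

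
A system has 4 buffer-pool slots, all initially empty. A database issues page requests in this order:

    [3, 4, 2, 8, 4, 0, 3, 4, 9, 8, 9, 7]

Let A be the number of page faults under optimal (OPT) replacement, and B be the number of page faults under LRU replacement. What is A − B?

Under OPT: F F F F . F . . F . . F → 7 faults.
Under LRU: F F F F . F F . F F . F → 9 faults.
A − B = 7 − 9 = -2.

-2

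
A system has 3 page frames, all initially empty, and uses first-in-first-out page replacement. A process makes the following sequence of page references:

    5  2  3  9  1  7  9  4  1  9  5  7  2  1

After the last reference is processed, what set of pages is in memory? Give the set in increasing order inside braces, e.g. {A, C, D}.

5 → fault, frames [5]
2 → fault, frames [5, 2]
3 → fault, frames [5, 2, 3]
9 → fault, evict 5, frames [2, 3, 9]
1 → fault, evict 2, frames [3, 9, 1]
7 → fault, evict 3, frames [9, 1, 7]
9 → hit
4 → fault, evict 9, frames [1, 7, 4]
1 → hit
9 → fault, evict 1, frames [7, 4, 9]
5 → fault, evict 7, frames [4, 9, 5]
7 → fault, evict 4, frames [9, 5, 7]
2 → fault, evict 9, frames [5, 7, 2]
1 → fault, evict 5, frames [7, 2, 1]

{1, 2, 7}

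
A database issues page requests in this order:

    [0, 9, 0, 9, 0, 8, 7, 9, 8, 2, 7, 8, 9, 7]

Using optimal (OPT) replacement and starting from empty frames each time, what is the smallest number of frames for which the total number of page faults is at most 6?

f=1: 14 faults
f=2: 8 faults
f=3: 6 faults
f=4: 5 faults
f=5: 5 faults
Smallest f with faults ≤ 6 is 3.

3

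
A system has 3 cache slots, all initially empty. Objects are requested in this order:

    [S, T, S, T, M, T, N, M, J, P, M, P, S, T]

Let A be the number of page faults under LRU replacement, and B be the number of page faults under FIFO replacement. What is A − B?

-1

Under LRU: F F . . F . F . F F . . F F → 8 faults.
Under FIFO: F F . . F . F . F F F . F F → 9 faults.
A − B = 8 − 9 = -1.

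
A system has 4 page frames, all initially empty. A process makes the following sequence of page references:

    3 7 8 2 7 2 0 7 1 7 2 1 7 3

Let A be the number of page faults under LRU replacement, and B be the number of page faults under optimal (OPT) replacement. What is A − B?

1

Under LRU: F F F F . . F . F . . . . F → 7 faults.
Under OPT: F F F F . . F . F . . . . . → 6 faults.
A − B = 7 − 6 = 1.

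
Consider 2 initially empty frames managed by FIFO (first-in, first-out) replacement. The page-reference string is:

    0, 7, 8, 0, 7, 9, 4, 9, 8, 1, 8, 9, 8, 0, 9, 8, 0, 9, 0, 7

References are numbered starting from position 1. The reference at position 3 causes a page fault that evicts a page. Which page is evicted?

0

pos 1: 0 -> miss, frames [0]
pos 2: 7 -> miss, frames [0, 7]
pos 3: 8 -> miss, evict 0, frames [7, 8]
At position 3, page 0 is evicted.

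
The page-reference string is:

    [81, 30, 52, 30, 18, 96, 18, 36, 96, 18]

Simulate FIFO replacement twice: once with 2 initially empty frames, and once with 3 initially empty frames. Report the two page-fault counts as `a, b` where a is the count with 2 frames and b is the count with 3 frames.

2 frames: F F F . F F . F . F → 7 faults.
3 frames: F F F . F F . F . . → 6 faults.
6 < 7: adding a frame reduced faults, as is typical.

7, 6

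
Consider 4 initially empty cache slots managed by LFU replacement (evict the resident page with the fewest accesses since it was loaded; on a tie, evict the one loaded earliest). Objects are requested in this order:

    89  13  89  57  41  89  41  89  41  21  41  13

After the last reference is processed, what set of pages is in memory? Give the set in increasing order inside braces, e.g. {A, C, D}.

89 -> fault, frames (89)
13 -> fault, frames (89 13)
89 -> hit
57 -> fault, frames (89 13 57)
41 -> fault, frames (89 13 57 41)
89 -> hit
41 -> hit
89 -> hit
41 -> hit
21 -> fault, evict 13, frames (89 57 41 21)
41 -> hit
13 -> fault, evict 57, frames (89 41 21 13)

{13, 21, 41, 89}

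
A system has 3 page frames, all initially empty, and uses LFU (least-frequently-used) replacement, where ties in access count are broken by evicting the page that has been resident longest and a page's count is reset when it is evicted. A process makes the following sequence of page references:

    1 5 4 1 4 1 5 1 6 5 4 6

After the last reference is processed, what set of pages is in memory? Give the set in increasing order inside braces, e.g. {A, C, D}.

{1, 4, 6}

1 -> fault, frames [1]
5 -> fault, frames [1, 5]
4 -> fault, frames [1, 5, 4]
1 -> hit
4 -> hit
1 -> hit
5 -> hit
1 -> hit
6 -> fault, evict 5, frames [1, 4, 6]
5 -> fault, evict 6, frames [1, 4, 5]
4 -> hit
6 -> fault, evict 5, frames [1, 4, 6]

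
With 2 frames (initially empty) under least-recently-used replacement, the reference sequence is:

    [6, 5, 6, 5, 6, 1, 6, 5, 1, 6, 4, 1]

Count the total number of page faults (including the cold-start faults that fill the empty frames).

6: miss, frames {6}
5: miss, frames {6,5}
6: hit
5: hit
6: hit
1: miss, evict 5, frames {6,1}
6: hit
5: miss, evict 1, frames {6,5}
1: miss, evict 6, frames {5,1}
6: miss, evict 5, frames {1,6}
4: miss, evict 1, frames {6,4}
1: miss, evict 6, frames {4,1}
Page faults: 8.

8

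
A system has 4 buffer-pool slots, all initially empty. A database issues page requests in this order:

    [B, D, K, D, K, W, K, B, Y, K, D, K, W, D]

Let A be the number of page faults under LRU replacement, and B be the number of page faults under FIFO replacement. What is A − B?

2

Under LRU: F F F . . F . . F . F . F . → 7 faults.
Under FIFO: F F F . . F . . F . . . . . → 5 faults.
A − B = 7 − 5 = 2.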